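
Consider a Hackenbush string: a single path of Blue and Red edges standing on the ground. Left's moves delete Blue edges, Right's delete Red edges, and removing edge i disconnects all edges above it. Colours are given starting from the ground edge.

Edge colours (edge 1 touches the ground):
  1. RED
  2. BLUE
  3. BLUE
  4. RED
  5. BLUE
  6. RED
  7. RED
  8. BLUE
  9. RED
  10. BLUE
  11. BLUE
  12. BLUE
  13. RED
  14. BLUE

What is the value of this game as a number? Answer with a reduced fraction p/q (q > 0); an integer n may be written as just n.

step 1: add RED to get R; options L={ ∅ } R={ 0 } ⇒ -1
step 2: add BLUE to get RB; options L={ -1 } R={ 0 } ⇒ -1/2
step 3: add BLUE to get RBB; options L={ -1 -1/2 } R={ 0 } ⇒ -1/4
step 4: add RED to get RBBR; options L={ -1 -1/2 } R={ -1/4 0 } ⇒ -3/8
step 5: add BLUE to get RBBRB; options L={ -1 -1/2 -3/8 } R={ -1/4 0 } ⇒ -5/16
step 6: add RED to get RBBRBR; options L={ -1 -1/2 -3/8 } R={ -5/16 -1/4 0 } ⇒ -11/32
step 7: add RED to get RBBRBRR; options L={ -1 -1/2 -3/8 } R={ -11/32 -5/16 -1/4 0 } ⇒ -23/64
step 8: add BLUE to get RBBRBRRB; options L={ -1 -1/2 -3/8 -23/64 } R={ -11/32 -5/16 -1/4 0 } ⇒ -45/128
step 9: add RED to get RBBRBRRBR; options L={ -1 -1/2 -3/8 -23/64 } R={ -45/128 -11/32 -5/16 -1/4 0 } ⇒ -91/256
step 10: add BLUE to get RBBRBRRBRB; options L={ -1 -1/2 -3/8 -23/64 -91/256 } R={ -45/128 -11/32 -5/16 -1/4 0 } ⇒ -181/512
step 11: add BLUE to get RBBRBRRBRBB; options L={ -1 -1/2 -3/8 -23/64 -91/256 -181/512 } R={ -45/128 -11/32 -5/16 -1/4 0 } ⇒ -361/1024
step 12: add BLUE to get RBBRBRRBRBBB; options L={ -1 -1/2 -3/8 -23/64 -91/256 -181/512 -361/1024 } R={ -45/128 -11/32 -5/16 -1/4 0 } ⇒ -721/2048
step 13: add RED to get RBBRBRRBRBBBR; options L={ -1 -1/2 -3/8 -23/64 -91/256 -181/512 -361/1024 } R={ -721/2048 -45/128 -11/32 -5/16 -1/4 0 } ⇒ -1443/4096
step 14: add BLUE to get RBBRBRRBRBBBRB; options L={ -1 -1/2 -3/8 -23/64 -91/256 -181/512 -361/1024 -1443/4096 } R={ -721/2048 -45/128 -11/32 -5/16 -1/4 0 } ⇒ -2885/8192

-2885/8192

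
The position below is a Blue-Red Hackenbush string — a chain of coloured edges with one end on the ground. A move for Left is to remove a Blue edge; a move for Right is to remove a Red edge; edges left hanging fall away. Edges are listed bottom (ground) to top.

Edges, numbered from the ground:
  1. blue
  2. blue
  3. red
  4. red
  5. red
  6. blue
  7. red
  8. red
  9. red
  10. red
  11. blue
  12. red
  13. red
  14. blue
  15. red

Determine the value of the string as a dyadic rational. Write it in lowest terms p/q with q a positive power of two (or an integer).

9253/8192

step 1: add blue to get b; options L={ 0 } R={ none } = 1
step 2: add blue to get bb; options L={ 0; 1 } R={ none } = 2
step 3: add red to get bbr; options L={ 0; 1 } R={ 2 } = 3/2
step 4: add red to get bbrr; options L={ 0; 1 } R={ 3/2; 2 } = 5/4
step 5: add red to get bbrrr; options L={ 0; 1 } R={ 5/4; 3/2; 2 } = 9/8
step 6: add blue to get bbrrrb; options L={ 0; 1; 9/8 } R={ 5/4; 3/2; 2 } = 19/16
step 7: add red to get bbrrrbr; options L={ 0; 1; 9/8 } R={ 19/16; 5/4; 3/2; 2 } = 37/32
step 8: add red to get bbrrrbrr; options L={ 0; 1; 9/8 } R={ 37/32; 19/16; 5/4; 3/2; 2 } = 73/64
step 9: add red to get bbrrrbrrr; options L={ 0; 1; 9/8 } R={ 73/64; 37/32; 19/16; 5/4; 3/2; 2 } = 145/128
step 10: add red to get bbrrrbrrrr; options L={ 0; 1; 9/8 } R={ 145/128; 73/64; 37/32; 19/16; 5/4; 3/2; 2 } = 289/256
step 11: add blue to get bbrrrbrrrrb; options L={ 0; 1; 9/8; 289/256 } R={ 145/128; 73/64; 37/32; 19/16; 5/4; 3/2; 2 } = 579/512
step 12: add red to get bbrrrbrrrrbr; options L={ 0; 1; 9/8; 289/256 } R={ 579/512; 145/128; 73/64; 37/32; 19/16; 5/4; 3/2; 2 } = 1157/1024
step 13: add red to get bbrrrbrrrrbrr; options L={ 0; 1; 9/8; 289/256 } R={ 1157/1024; 579/512; 145/128; 73/64; 37/32; 19/16; 5/4; 3/2; 2 } = 2313/2048
step 14: add blue to get bbrrrbrrrrbrrb; options L={ 0; 1; 9/8; 289/256; 2313/2048 } R={ 1157/1024; 579/512; 145/128; 73/64; 37/32; 19/16; 5/4; 3/2; 2 } = 4627/4096
step 15: add red to get bbrrrbrrrrbrrbr; options L={ 0; 1; 9/8; 289/256; 2313/2048 } R={ 4627/4096; 1157/1024; 579/512; 145/128; 73/64; 37/32; 19/16; 5/4; 3/2; 2 } = 9253/8192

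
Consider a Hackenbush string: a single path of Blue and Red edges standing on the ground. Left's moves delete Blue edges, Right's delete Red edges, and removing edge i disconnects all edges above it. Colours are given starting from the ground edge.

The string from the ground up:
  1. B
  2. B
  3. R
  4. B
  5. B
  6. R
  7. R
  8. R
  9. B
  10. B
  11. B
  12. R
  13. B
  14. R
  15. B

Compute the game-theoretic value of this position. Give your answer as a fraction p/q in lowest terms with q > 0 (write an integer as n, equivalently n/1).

Recurse on prefixes of the 15-edge string B B R B B R R R B B B R B R B:
B: Left { 0 }, Right {  } = simplest 1
BB: Left { 0,1 }, Right {  } = simplest 2
BBR: Left { 0,1 }, Right { 2 } = simplest 3/2
BBRB: Left { 0,1,3/2 }, Right { 2 } = simplest 7/4
BBRBB: Left { 0,1,3/2,7/4 }, Right { 2 } = simplest 15/8
BBRBBR: Left { 0,1,3/2,7/4 }, Right { 15/8,2 } = simplest 29/16
BBRBBRR: Left { 0,1,3/2,7/4 }, Right { 29/16,15/8,2 } = simplest 57/32
BBRBBRRR: Left { 0,1,3/2,7/4 }, Right { 57/32,29/16,15/8,2 } = simplest 113/64
BBRBBRRRB: Left { 0,1,3/2,7/4,113/64 }, Right { 57/32,29/16,15/8,2 } = simplest 227/128
BBRBBRRRBB: Left { 0,1,3/2,7/4,113/64,227/128 }, Right { 57/32,29/16,15/8,2 } = simplest 455/256
BBRBBRRRBBB: Left { 0,1,3/2,7/4,113/64,227/128,455/256 }, Right { 57/32,29/16,15/8,2 } = simplest 911/512
BBRBBRRRBBBR: Left { 0,1,3/2,7/4,113/64,227/128,455/256 }, Right { 911/512,57/32,29/16,15/8,2 } = simplest 1821/1024
BBRBBRRRBBBRB: Left { 0,1,3/2,7/4,113/64,227/128,455/256,1821/1024 }, Right { 911/512,57/32,29/16,15/8,2 } = simplest 3643/2048
BBRBBRRRBBBRBR: Left { 0,1,3/2,7/4,113/64,227/128,455/256,1821/1024 }, Right { 3643/2048,911/512,57/32,29/16,15/8,2 } = simplest 7285/4096
BBRBBRRRBBBRBRB: Left { 0,1,3/2,7/4,113/64,227/128,455/256,1821/1024,7285/4096 }, Right { 3643/2048,911/512,57/32,29/16,15/8,2 } = simplest 14571/8192

14571/8192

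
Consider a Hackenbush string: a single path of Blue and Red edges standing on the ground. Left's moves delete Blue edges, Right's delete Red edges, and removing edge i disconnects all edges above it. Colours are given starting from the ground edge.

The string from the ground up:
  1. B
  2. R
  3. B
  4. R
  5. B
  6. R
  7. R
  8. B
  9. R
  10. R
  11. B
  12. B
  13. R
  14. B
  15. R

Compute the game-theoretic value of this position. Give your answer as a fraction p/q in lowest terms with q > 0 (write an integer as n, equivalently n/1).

10549/16384

B: Left { 0 }, Right { ∅ } so simplest 1
BR: Left { 0 }, Right { 1 } so simplest 1/2
BRB: Left { 0 1/2 }, Right { 1 } so simplest 3/4
BRBR: Left { 0 1/2 }, Right { 3/4 1 } so simplest 5/8
BRBRB: Left { 0 1/2 5/8 }, Right { 3/4 1 } so simplest 11/16
BRBRBR: Left { 0 1/2 5/8 }, Right { 11/16 3/4 1 } so simplest 21/32
BRBRBRR: Left { 0 1/2 5/8 }, Right { 21/32 11/16 3/4 1 } so simplest 41/64
BRBRBRRB: Left { 0 1/2 5/8 41/64 }, Right { 21/32 11/16 3/4 1 } so simplest 83/128
BRBRBRRBR: Left { 0 1/2 5/8 41/64 }, Right { 83/128 21/32 11/16 3/4 1 } so simplest 165/256
BRBRBRRBRR: Left { 0 1/2 5/8 41/64 }, Right { 165/256 83/128 21/32 11/16 3/4 1 } so simplest 329/512
BRBRBRRBRRB: Left { 0 1/2 5/8 41/64 329/512 }, Right { 165/256 83/128 21/32 11/16 3/4 1 } so simplest 659/1024
BRBRBRRBRRBB: Left { 0 1/2 5/8 41/64 329/512 659/1024 }, Right { 165/256 83/128 21/32 11/16 3/4 1 } so simplest 1319/2048
BRBRBRRBRRBBR: Left { 0 1/2 5/8 41/64 329/512 659/1024 }, Right { 1319/2048 165/256 83/128 21/32 11/16 3/4 1 } so simplest 2637/4096
BRBRBRRBRRBBRB: Left { 0 1/2 5/8 41/64 329/512 659/1024 2637/4096 }, Right { 1319/2048 165/256 83/128 21/32 11/16 3/4 1 } so simplest 5275/8192
BRBRBRRBRRBBRBR: Left { 0 1/2 5/8 41/64 329/512 659/1024 2637/4096 }, Right { 5275/8192 1319/2048 165/256 83/128 21/32 11/16 3/4 1 } so simplest 10549/16384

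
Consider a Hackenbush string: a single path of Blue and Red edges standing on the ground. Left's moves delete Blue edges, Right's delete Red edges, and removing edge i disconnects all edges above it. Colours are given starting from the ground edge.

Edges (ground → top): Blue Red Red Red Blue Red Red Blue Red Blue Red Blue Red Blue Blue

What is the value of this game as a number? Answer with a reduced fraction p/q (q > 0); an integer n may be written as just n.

Prefix values for Blue Red Red Red Blue Red Red Blue Red Blue Red Blue Red Blue Blue via {L|R} + simplicity:
1 of 15 · B · max L 0 · min R +∞ → 1
2 of 15 · BR · max L 0 · min R 1 → 1/2
3 of 15 · BRR · max L 0 · min R 1/2 → 1/4
4 of 15 · BRRR · max L 0 · min R 1/4 → 1/8
5 of 15 · BRRRB · max L 1/8 · min R 1/4 → 3/16
6 of 15 · BRRRBR · max L 1/8 · min R 3/16 → 5/32
7 of 15 · BRRRBRR · max L 1/8 · min R 5/32 → 9/64
8 of 15 · BRRRBRRB · max L 9/64 · min R 5/32 → 19/128
9 of 15 · BRRRBRRBR · max L 9/64 · min R 19/128 → 37/256
10 of 15 · BRRRBRRBRB · max L 37/256 · min R 19/128 → 75/512
11 of 15 · BRRRBRRBRBR · max L 37/256 · min R 75/512 → 149/1024
12 of 15 · BRRRBRRBRBRB · max L 149/1024 · min R 75/512 → 299/2048
13 of 15 · BRRRBRRBRBRBR · max L 149/1024 · min R 299/2048 → 597/4096
14 of 15 · BRRRBRRBRBRBRB · max L 597/4096 · min R 299/2048 → 1195/8192
15 of 15 · BRRRBRRBRBRBRBB · max L 1195/8192 · min R 299/2048 → 2391/16384

2391/16384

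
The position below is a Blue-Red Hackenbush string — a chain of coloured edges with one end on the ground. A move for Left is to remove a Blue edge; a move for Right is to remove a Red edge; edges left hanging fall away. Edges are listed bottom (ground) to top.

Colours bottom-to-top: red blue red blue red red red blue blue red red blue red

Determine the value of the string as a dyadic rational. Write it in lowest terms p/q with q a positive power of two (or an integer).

edge 1 of 13 (red): { — | 0 } => -1
edge 2 of 13 (blue): { -1 | 0 } => -1/2
edge 3 of 13 (red): { -1 | -1/2 0 } => -3/4
edge 4 of 13 (blue): { -1 -3/4 | -1/2 0 } => -5/8
edge 5 of 13 (red): { -1 -3/4 | -5/8 -1/2 0 } => -11/16
edge 6 of 13 (red): { -1 -3/4 | -11/16 -5/8 -1/2 0 } => -23/32
edge 7 of 13 (red): { -1 -3/4 | -23/32 -11/16 -5/8 -1/2 0 } => -47/64
edge 8 of 13 (blue): { -1 -3/4 -47/64 | -23/32 -11/16 -5/8 -1/2 0 } => -93/128
edge 9 of 13 (blue): { -1 -3/4 -47/64 -93/128 | -23/32 -11/16 -5/8 -1/2 0 } => -185/256
edge 10 of 13 (red): { -1 -3/4 -47/64 -93/128 | -185/256 -23/32 -11/16 -5/8 -1/2 0 } => -371/512
edge 11 of 13 (red): { -1 -3/4 -47/64 -93/128 | -371/512 -185/256 -23/32 -11/16 -5/8 -1/2 0 } => -743/1024
edge 12 of 13 (blue): { -1 -3/4 -47/64 -93/128 -743/1024 | -371/512 -185/256 -23/32 -11/16 -5/8 -1/2 0 } => -1485/2048
edge 13 of 13 (red): { -1 -3/4 -47/64 -93/128 -743/1024 | -1485/2048 -371/512 -185/256 -23/32 -11/16 -5/8 -1/2 0 } => -2971/4096

-2971/4096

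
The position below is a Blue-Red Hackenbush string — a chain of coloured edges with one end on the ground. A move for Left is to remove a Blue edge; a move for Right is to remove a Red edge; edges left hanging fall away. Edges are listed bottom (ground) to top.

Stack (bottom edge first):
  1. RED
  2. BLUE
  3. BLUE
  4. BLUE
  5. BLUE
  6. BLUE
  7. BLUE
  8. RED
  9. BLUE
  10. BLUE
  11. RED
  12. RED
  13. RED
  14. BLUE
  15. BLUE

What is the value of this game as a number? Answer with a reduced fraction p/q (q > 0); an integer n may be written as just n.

-313/16384

v(R) = { · | 0 } = -1
v(RB) = { -1 | 0 } = -1/2
v(RBB) = { -1,-1/2 | 0 } = -1/4
v(RBBB) = { -1,-1/2,-1/4 | 0 } = -1/8
v(RBBBB) = { -1,-1/2,-1/4,-1/8 | 0 } = -1/16
v(RBBBBB) = { -1,-1/2,-1/4,-1/8,-1/16 | 0 } = -1/32
v(RBBBBBB) = { -1,-1/2,-1/4,-1/8,-1/16,-1/32 | 0 } = -1/64
v(RBBBBBBR) = { -1,-1/2,-1/4,-1/8,-1/16,-1/32 | -1/64,0 } = -3/128
v(RBBBBBBRB) = { -1,-1/2,-1/4,-1/8,-1/16,-1/32,-3/128 | -1/64,0 } = -5/256
v(RBBBBBBRBB) = { -1,-1/2,-1/4,-1/8,-1/16,-1/32,-3/128,-5/256 | -1/64,0 } = -9/512
v(RBBBBBBRBBR) = { -1,-1/2,-1/4,-1/8,-1/16,-1/32,-3/128,-5/256 | -9/512,-1/64,0 } = -19/1024
v(RBBBBBBRBBRR) = { -1,-1/2,-1/4,-1/8,-1/16,-1/32,-3/128,-5/256 | -19/1024,-9/512,-1/64,0 } = -39/2048
v(RBBBBBBRBBRRR) = { -1,-1/2,-1/4,-1/8,-1/16,-1/32,-3/128,-5/256 | -39/2048,-19/1024,-9/512,-1/64,0 } = -79/4096
v(RBBBBBBRBBRRRB) = { -1,-1/2,-1/4,-1/8,-1/16,-1/32,-3/128,-5/256,-79/4096 | -39/2048,-19/1024,-9/512,-1/64,0 } = -157/8192
v(RBBBBBBRBBRRRBB) = { -1,-1/2,-1/4,-1/8,-1/16,-1/32,-3/128,-5/256,-79/4096,-157/8192 | -39/2048,-19/1024,-9/512,-1/64,0 } = -313/16384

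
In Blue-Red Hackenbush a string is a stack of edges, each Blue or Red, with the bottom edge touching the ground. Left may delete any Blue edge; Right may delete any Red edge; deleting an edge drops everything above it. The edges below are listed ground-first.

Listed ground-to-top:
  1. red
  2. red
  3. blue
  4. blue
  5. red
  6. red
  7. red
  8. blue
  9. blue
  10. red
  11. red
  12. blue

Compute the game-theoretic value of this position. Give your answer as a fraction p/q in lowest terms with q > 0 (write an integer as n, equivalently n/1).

-1485/1024

value(r) = { — | 0 } → -1
value(rr) = { — | -1 0 } → -2
value(rrb) = { -2 | -1 0 } → -3/2
value(rrbb) = { -2 -3/2 | -1 0 } → -5/4
value(rrbbr) = { -2 -3/2 | -5/4 -1 0 } → -11/8
value(rrbbrr) = { -2 -3/2 | -11/8 -5/4 -1 0 } → -23/16
value(rrbbrrr) = { -2 -3/2 | -23/16 -11/8 -5/4 -1 0 } → -47/32
value(rrbbrrrb) = { -2 -3/2 -47/32 | -23/16 -11/8 -5/4 -1 0 } → -93/64
value(rrbbrrrbb) = { -2 -3/2 -47/32 -93/64 | -23/16 -11/8 -5/4 -1 0 } → -185/128
value(rrbbrrrbbr) = { -2 -3/2 -47/32 -93/64 | -185/128 -23/16 -11/8 -5/4 -1 0 } → -371/256
value(rrbbrrrbbrr) = { -2 -3/2 -47/32 -93/64 | -371/256 -185/128 -23/16 -11/8 -5/4 -1 0 } → -743/512
value(rrbbrrrbbrrb) = { -2 -3/2 -47/32 -93/64 -743/512 | -371/256 -185/128 -23/16 -11/8 -5/4 -1 0 } → -1485/1024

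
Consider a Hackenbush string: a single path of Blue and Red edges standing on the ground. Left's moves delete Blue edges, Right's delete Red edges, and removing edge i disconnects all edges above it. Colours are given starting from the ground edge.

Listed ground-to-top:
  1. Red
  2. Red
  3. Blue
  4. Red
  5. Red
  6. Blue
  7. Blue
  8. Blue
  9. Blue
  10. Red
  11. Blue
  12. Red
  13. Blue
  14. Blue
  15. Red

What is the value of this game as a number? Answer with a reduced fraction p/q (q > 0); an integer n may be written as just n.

-14419/8192

1 of 15 · R · max L −∞ · min R 0 = -1
2 of 15 · RR · max L −∞ · min R -1 = -2
3 of 15 · RRB · max L -2 · min R -1 = -3/2
4 of 15 · RRBR · max L -2 · min R -3/2 = -7/4
5 of 15 · RRBRR · max L -2 · min R -7/4 = -15/8
6 of 15 · RRBRRB · max L -15/8 · min R -7/4 = -29/16
7 of 15 · RRBRRBB · max L -29/16 · min R -7/4 = -57/32
8 of 15 · RRBRRBBB · max L -57/32 · min R -7/4 = -113/64
9 of 15 · RRBRRBBBB · max L -113/64 · min R -7/4 = -225/128
10 of 15 · RRBRRBBBBR · max L -113/64 · min R -225/128 = -451/256
11 of 15 · RRBRRBBBBRB · max L -451/256 · min R -225/128 = -901/512
12 of 15 · RRBRRBBBBRBR · max L -451/256 · min R -901/512 = -1803/1024
13 of 15 · RRBRRBBBBRBRB · max L -1803/1024 · min R -901/512 = -3605/2048
14 of 15 · RRBRRBBBBRBRBB · max L -3605/2048 · min R -901/512 = -7209/4096
15 of 15 · RRBRRBBBBRBRBBR · max L -3605/2048 · min R -7209/4096 = -14419/8192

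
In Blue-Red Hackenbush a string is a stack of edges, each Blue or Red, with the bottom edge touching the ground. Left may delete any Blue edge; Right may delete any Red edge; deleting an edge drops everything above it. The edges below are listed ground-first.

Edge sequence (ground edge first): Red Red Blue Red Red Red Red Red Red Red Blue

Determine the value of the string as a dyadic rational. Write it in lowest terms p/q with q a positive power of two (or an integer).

-1021/512

val(R) = { — | 0 } so -1
val(RR) = { — | -1,0 } so -2
val(RRB) = { -2 | -1,0 } so -3/2
val(RRBR) = { -2 | -3/2,-1,0 } so -7/4
val(RRBRR) = { -2 | -7/4,-3/2,-1,0 } so -15/8
val(RRBRRR) = { -2 | -15/8,-7/4,-3/2,-1,0 } so -31/16
val(RRBRRRR) = { -2 | -31/16,-15/8,-7/4,-3/2,-1,0 } so -63/32
val(RRBRRRRR) = { -2 | -63/32,-31/16,-15/8,-7/4,-3/2,-1,0 } so -127/64
val(RRBRRRRRR) = { -2 | -127/64,-63/32,-31/16,-15/8,-7/4,-3/2,-1,0 } so -255/128
val(RRBRRRRRRR) = { -2 | -255/128,-127/64,-63/32,-31/16,-15/8,-7/4,-3/2,-1,0 } so -511/256
val(RRBRRRRRRRB) = { -2,-511/256 | -255/128,-127/64,-63/32,-31/16,-15/8,-7/4,-3/2,-1,0 } so -1021/512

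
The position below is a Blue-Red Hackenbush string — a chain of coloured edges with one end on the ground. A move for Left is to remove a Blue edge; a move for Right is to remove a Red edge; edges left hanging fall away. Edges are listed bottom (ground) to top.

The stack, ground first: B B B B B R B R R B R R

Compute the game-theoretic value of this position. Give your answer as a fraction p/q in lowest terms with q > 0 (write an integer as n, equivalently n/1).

Recurse on prefixes of the 12-edge string B B B B B R B R R B R R:
edge 1 of 12 (B): { 0 | ∅ } → 1
edge 2 of 12 (B): { 0, 1 | ∅ } → 2
edge 3 of 12 (B): { 0, 1, 2 | ∅ } → 3
edge 4 of 12 (B): { 0, 1, 2, 3 | ∅ } → 4
edge 5 of 12 (B): { 0, 1, 2, 3, 4 | ∅ } → 5
edge 6 of 12 (R): { 0, 1, 2, 3, 4 | 5 } → 9/2
edge 7 of 12 (B): { 0, 1, 2, 3, 4, 9/2 | 5 } → 19/4
edge 8 of 12 (R): { 0, 1, 2, 3, 4, 9/2 | 19/4, 5 } → 37/8
edge 9 of 12 (R): { 0, 1, 2, 3, 4, 9/2 | 37/8, 19/4, 5 } → 73/16
edge 10 of 12 (B): { 0, 1, 2, 3, 4, 9/2, 73/16 | 37/8, 19/4, 5 } → 147/32
edge 11 of 12 (R): { 0, 1, 2, 3, 4, 9/2, 73/16 | 147/32, 37/8, 19/4, 5 } → 293/64
edge 12 of 12 (R): { 0, 1, 2, 3, 4, 9/2, 73/16 | 293/64, 147/32, 37/8, 19/4, 5 } → 585/128

585/128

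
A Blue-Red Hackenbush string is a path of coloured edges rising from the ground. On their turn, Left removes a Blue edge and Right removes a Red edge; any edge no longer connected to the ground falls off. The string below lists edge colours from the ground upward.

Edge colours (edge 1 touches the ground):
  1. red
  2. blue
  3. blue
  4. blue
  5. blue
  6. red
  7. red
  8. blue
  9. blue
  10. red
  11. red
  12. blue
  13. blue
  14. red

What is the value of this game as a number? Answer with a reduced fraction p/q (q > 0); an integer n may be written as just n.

r: Left { none }, Right { 0 } gives simplest -1
rb: Left { -1 }, Right { 0 } gives simplest -1/2
rbb: Left { -1 -1/2 }, Right { 0 } gives simplest -1/4
rbbb: Left { -1 -1/2 -1/4 }, Right { 0 } gives simplest -1/8
rbbbb: Left { -1 -1/2 -1/4 -1/8 }, Right { 0 } gives simplest -1/16
rbbbbr: Left { -1 -1/2 -1/4 -1/8 }, Right { -1/16 0 } gives simplest -3/32
rbbbbrr: Left { -1 -1/2 -1/4 -1/8 }, Right { -3/32 -1/16 0 } gives simplest -7/64
rbbbbrrb: Left { -1 -1/2 -1/4 -1/8 -7/64 }, Right { -3/32 -1/16 0 } gives simplest -13/128
rbbbbrrbb: Left { -1 -1/2 -1/4 -1/8 -7/64 -13/128 }, Right { -3/32 -1/16 0 } gives simplest -25/256
rbbbbrrbbr: Left { -1 -1/2 -1/4 -1/8 -7/64 -13/128 }, Right { -25/256 -3/32 -1/16 0 } gives simplest -51/512
rbbbbrrbbrr: Left { -1 -1/2 -1/4 -1/8 -7/64 -13/128 }, Right { -51/512 -25/256 -3/32 -1/16 0 } gives simplest -103/1024
rbbbbrrbbrrb: Left { -1 -1/2 -1/4 -1/8 -7/64 -13/128 -103/1024 }, Right { -51/512 -25/256 -3/32 -1/16 0 } gives simplest -205/2048
rbbbbrrbbrrbb: Left { -1 -1/2 -1/4 -1/8 -7/64 -13/128 -103/1024 -205/2048 }, Right { -51/512 -25/256 -3/32 -1/16 0 } gives simplest -409/4096
rbbbbrrbbrrbbr: Left { -1 -1/2 -1/4 -1/8 -7/64 -13/128 -103/1024 -205/2048 }, Right { -409/4096 -51/512 -25/256 -3/32 -1/16 0 } gives simplest -819/8192

-819/8192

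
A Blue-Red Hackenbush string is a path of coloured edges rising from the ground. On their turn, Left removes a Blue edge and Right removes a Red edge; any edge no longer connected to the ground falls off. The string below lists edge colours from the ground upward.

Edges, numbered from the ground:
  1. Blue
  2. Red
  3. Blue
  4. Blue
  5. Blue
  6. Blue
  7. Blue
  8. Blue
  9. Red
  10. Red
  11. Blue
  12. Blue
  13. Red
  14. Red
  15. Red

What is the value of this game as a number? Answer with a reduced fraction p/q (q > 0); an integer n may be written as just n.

16177/16384

Recurse on prefixes of the 15-edge string Blue Red Blue Blue Blue Blue Blue Blue Red Red Blue Blue Red Red Red:
step 1: add Blue to get B; options L={ 0 } R={ none } = 1
step 2: add Red to get BR; options L={ 0 } R={ 1 } = 1/2
step 3: add Blue to get BRB; options L={ 0; 1/2 } R={ 1 } = 3/4
step 4: add Blue to get BRBB; options L={ 0; 1/2; 3/4 } R={ 1 } = 7/8
step 5: add Blue to get BRBBB; options L={ 0; 1/2; 3/4; 7/8 } R={ 1 } = 15/16
step 6: add Blue to get BRBBBB; options L={ 0; 1/2; 3/4; 7/8; 15/16 } R={ 1 } = 31/32
step 7: add Blue to get BRBBBBB; options L={ 0; 1/2; 3/4; 7/8; 15/16; 31/32 } R={ 1 } = 63/64
step 8: add Blue to get BRBBBBBB; options L={ 0; 1/2; 3/4; 7/8; 15/16; 31/32; 63/64 } R={ 1 } = 127/128
step 9: add Red to get BRBBBBBBR; options L={ 0; 1/2; 3/4; 7/8; 15/16; 31/32; 63/64 } R={ 127/128; 1 } = 253/256
step 10: add Red to get BRBBBBBBRR; options L={ 0; 1/2; 3/4; 7/8; 15/16; 31/32; 63/64 } R={ 253/256; 127/128; 1 } = 505/512
step 11: add Blue to get BRBBBBBBRRB; options L={ 0; 1/2; 3/4; 7/8; 15/16; 31/32; 63/64; 505/512 } R={ 253/256; 127/128; 1 } = 1011/1024
step 12: add Blue to get BRBBBBBBRRBB; options L={ 0; 1/2; 3/4; 7/8; 15/16; 31/32; 63/64; 505/512; 1011/1024 } R={ 253/256; 127/128; 1 } = 2023/2048
step 13: add Red to get BRBBBBBBRRBBR; options L={ 0; 1/2; 3/4; 7/8; 15/16; 31/32; 63/64; 505/512; 1011/1024 } R={ 2023/2048; 253/256; 127/128; 1 } = 4045/4096
step 14: add Red to get BRBBBBBBRRBBRR; options L={ 0; 1/2; 3/4; 7/8; 15/16; 31/32; 63/64; 505/512; 1011/1024 } R={ 4045/4096; 2023/2048; 253/256; 127/128; 1 } = 8089/8192
step 15: add Red to get BRBBBBBBRRBBRRR; options L={ 0; 1/2; 3/4; 7/8; 15/16; 31/32; 63/64; 505/512; 1011/1024 } R={ 8089/8192; 4045/4096; 2023/2048; 253/256; 127/128; 1 } = 16177/16384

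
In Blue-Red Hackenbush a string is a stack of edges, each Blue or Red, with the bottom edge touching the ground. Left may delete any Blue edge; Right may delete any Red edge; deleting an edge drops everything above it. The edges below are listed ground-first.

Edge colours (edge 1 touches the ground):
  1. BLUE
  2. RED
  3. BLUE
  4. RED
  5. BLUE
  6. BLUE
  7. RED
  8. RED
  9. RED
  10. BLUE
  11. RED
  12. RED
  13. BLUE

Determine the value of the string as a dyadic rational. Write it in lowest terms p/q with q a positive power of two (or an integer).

2835/4096

step 1: add BLUE to get B; options L={ 0 } R={ ∅ } = 1
step 2: add RED to get BR; options L={ 0 } R={ 1 } = 1/2
step 3: add BLUE to get BRB; options L={ 0, 1/2 } R={ 1 } = 3/4
step 4: add RED to get BRBR; options L={ 0, 1/2 } R={ 3/4, 1 } = 5/8
step 5: add BLUE to get BRBRB; options L={ 0, 1/2, 5/8 } R={ 3/4, 1 } = 11/16
step 6: add BLUE to get BRBRBB; options L={ 0, 1/2, 5/8, 11/16 } R={ 3/4, 1 } = 23/32
step 7: add RED to get BRBRBBR; options L={ 0, 1/2, 5/8, 11/16 } R={ 23/32, 3/4, 1 } = 45/64
step 8: add RED to get BRBRBBRR; options L={ 0, 1/2, 5/8, 11/16 } R={ 45/64, 23/32, 3/4, 1 } = 89/128
step 9: add RED to get BRBRBBRRR; options L={ 0, 1/2, 5/8, 11/16 } R={ 89/128, 45/64, 23/32, 3/4, 1 } = 177/256
step 10: add BLUE to get BRBRBBRRRB; options L={ 0, 1/2, 5/8, 11/16, 177/256 } R={ 89/128, 45/64, 23/32, 3/4, 1 } = 355/512
step 11: add RED to get BRBRBBRRRBR; options L={ 0, 1/2, 5/8, 11/16, 177/256 } R={ 355/512, 89/128, 45/64, 23/32, 3/4, 1 } = 709/1024
step 12: add RED to get BRBRBBRRRBRR; options L={ 0, 1/2, 5/8, 11/16, 177/256 } R={ 709/1024, 355/512, 89/128, 45/64, 23/32, 3/4, 1 } = 1417/2048
step 13: add BLUE to get BRBRBBRRRBRRB; options L={ 0, 1/2, 5/8, 11/16, 177/256, 1417/2048 } R={ 709/1024, 355/512, 89/128, 45/64, 23/32, 3/4, 1 } = 2835/4096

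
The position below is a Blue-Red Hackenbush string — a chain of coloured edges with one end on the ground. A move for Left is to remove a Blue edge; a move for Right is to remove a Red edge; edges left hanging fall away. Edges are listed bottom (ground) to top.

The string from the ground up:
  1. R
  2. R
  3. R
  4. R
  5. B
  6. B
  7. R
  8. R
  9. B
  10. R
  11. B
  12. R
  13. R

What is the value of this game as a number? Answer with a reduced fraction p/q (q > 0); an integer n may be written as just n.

Prefix values for R R R R B B R R B R B R R via {L|R} + simplicity:
1 of 13 · R · max L −∞ · min R 0 gives -1
2 of 13 · RR · max L −∞ · min R -1 gives -2
3 of 13 · RRR · max L −∞ · min R -2 gives -3
4 of 13 · RRRR · max L −∞ · min R -3 gives -4
5 of 13 · RRRRB · max L -4 · min R -3 gives -7/2
6 of 13 · RRRRBB · max L -7/2 · min R -3 gives -13/4
7 of 13 · RRRRBBR · max L -7/2 · min R -13/4 gives -27/8
8 of 13 · RRRRBBRR · max L -7/2 · min R -27/8 gives -55/16
9 of 13 · RRRRBBRRB · max L -55/16 · min R -27/8 gives -109/32
10 of 13 · RRRRBBRRBR · max L -55/16 · min R -109/32 gives -219/64
11 of 13 · RRRRBBRRBRB · max L -219/64 · min R -109/32 gives -437/128
12 of 13 · RRRRBBRRBRBR · max L -219/64 · min R -437/128 gives -875/256
13 of 13 · RRRRBBRRBRBRR · max L -219/64 · min R -875/256 gives -1751/512

-1751/512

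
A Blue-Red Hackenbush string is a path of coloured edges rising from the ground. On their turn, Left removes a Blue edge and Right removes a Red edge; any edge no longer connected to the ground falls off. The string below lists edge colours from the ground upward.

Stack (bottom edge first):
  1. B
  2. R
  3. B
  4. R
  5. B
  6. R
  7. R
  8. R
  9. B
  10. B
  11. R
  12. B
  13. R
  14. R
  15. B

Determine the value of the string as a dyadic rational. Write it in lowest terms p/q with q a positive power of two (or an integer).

10451/16384

Prefix values for B R B R B R R R B B R B R R B via {L|R} + simplicity:
val_1 [B]  L=[0]  R=[]  → 1
val_2 [BR]  L=[0]  R=[1]  → 1/2
val_3 [BRB]  L=[0; 1/2]  R=[1]  → 3/4
val_4 [BRBR]  L=[0; 1/2]  R=[3/4; 1]  → 5/8
val_5 [BRBRB]  L=[0; 1/2; 5/8]  R=[3/4; 1]  → 11/16
val_6 [BRBRBR]  L=[0; 1/2; 5/8]  R=[11/16; 3/4; 1]  → 21/32
val_7 [BRBRBRR]  L=[0; 1/2; 5/8]  R=[21/32; 11/16; 3/4; 1]  → 41/64
val_8 [BRBRBRRR]  L=[0; 1/2; 5/8]  R=[41/64; 21/32; 11/16; 3/4; 1]  → 81/128
val_9 [BRBRBRRRB]  L=[0; 1/2; 5/8; 81/128]  R=[41/64; 21/32; 11/16; 3/4; 1]  → 163/256
val_10 [BRBRBRRRBB]  L=[0; 1/2; 5/8; 81/128; 163/256]  R=[41/64; 21/32; 11/16; 3/4; 1]  → 327/512
val_11 [BRBRBRRRBBR]  L=[0; 1/2; 5/8; 81/128; 163/256]  R=[327/512; 41/64; 21/32; 11/16; 3/4; 1]  → 653/1024
val_12 [BRBRBRRRBBRB]  L=[0; 1/2; 5/8; 81/128; 163/256; 653/1024]  R=[327/512; 41/64; 21/32; 11/16; 3/4; 1]  → 1307/2048
val_13 [BRBRBRRRBBRBR]  L=[0; 1/2; 5/8; 81/128; 163/256; 653/1024]  R=[1307/2048; 327/512; 41/64; 21/32; 11/16; 3/4; 1]  → 2613/4096
val_14 [BRBRBRRRBBRBRR]  L=[0; 1/2; 5/8; 81/128; 163/256; 653/1024]  R=[2613/4096; 1307/2048; 327/512; 41/64; 21/32; 11/16; 3/4; 1]  → 5225/8192
val_15 [BRBRBRRRBBRBRRB]  L=[0; 1/2; 5/8; 81/128; 163/256; 653/1024; 5225/8192]  R=[2613/4096; 1307/2048; 327/512; 41/64; 21/32; 11/16; 3/4; 1]  → 10451/16384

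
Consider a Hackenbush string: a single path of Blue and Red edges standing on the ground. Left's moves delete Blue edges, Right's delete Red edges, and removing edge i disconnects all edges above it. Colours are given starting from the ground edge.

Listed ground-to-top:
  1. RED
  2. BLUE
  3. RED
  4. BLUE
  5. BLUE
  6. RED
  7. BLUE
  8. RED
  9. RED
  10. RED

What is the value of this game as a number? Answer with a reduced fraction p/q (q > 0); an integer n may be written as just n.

-303/512

Prefix values for RED BLUE RED BLUE BLUE RED BLUE RED RED RED via {L|R} + simplicity:
step 1: add RED to get R; options L={ (no moves) } R={ 0 } ⇒ -1
step 2: add BLUE to get RB; options L={ -1 } R={ 0 } ⇒ -1/2
step 3: add RED to get RBR; options L={ -1 } R={ -1/2, 0 } ⇒ -3/4
step 4: add BLUE to get RBRB; options L={ -1, -3/4 } R={ -1/2, 0 } ⇒ -5/8
step 5: add BLUE to get RBRBB; options L={ -1, -3/4, -5/8 } R={ -1/2, 0 } ⇒ -9/16
step 6: add RED to get RBRBBR; options L={ -1, -3/4, -5/8 } R={ -9/16, -1/2, 0 } ⇒ -19/32
step 7: add BLUE to get RBRBBRB; options L={ -1, -3/4, -5/8, -19/32 } R={ -9/16, -1/2, 0 } ⇒ -37/64
step 8: add RED to get RBRBBRBR; options L={ -1, -3/4, -5/8, -19/32 } R={ -37/64, -9/16, -1/2, 0 } ⇒ -75/128
step 9: add RED to get RBRBBRBRR; options L={ -1, -3/4, -5/8, -19/32 } R={ -75/128, -37/64, -9/16, -1/2, 0 } ⇒ -151/256
step 10: add RED to get RBRBBRBRRR; options L={ -1, -3/4, -5/8, -19/32 } R={ -151/256, -75/128, -37/64, -9/16, -1/2, 0 } ⇒ -303/512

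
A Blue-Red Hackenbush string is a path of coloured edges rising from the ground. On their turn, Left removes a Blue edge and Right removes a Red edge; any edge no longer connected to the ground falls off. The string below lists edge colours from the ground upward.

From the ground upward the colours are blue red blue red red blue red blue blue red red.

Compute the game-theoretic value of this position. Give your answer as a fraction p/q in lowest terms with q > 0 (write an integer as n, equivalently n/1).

1 of 11 · b · max L 0 · min R +∞ -> 1
2 of 11 · br · max L 0 · min R 1 -> 1/2
3 of 11 · brb · max L 1/2 · min R 1 -> 3/4
4 of 11 · brbr · max L 1/2 · min R 3/4 -> 5/8
5 of 11 · brbrr · max L 1/2 · min R 5/8 -> 9/16
6 of 11 · brbrrb · max L 9/16 · min R 5/8 -> 19/32
7 of 11 · brbrrbr · max L 9/16 · min R 19/32 -> 37/64
8 of 11 · brbrrbrb · max L 37/64 · min R 19/32 -> 75/128
9 of 11 · brbrrbrbb · max L 75/128 · min R 19/32 -> 151/256
10 of 11 · brbrrbrbbr · max L 75/128 · min R 151/256 -> 301/512
11 of 11 · brbrrbrbbrr · max L 75/128 · min R 301/512 -> 601/1024

601/1024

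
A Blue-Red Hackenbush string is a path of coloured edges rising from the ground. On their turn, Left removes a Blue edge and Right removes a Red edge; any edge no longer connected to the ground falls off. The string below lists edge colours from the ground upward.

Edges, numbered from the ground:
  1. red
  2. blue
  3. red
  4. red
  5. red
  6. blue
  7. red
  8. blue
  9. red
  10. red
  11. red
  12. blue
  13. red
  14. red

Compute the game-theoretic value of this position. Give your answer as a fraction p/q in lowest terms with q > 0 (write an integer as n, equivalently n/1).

Prefix values for red blue red red red blue red blue red red red blue red red via {L|R} + simplicity:
G(r) = { none | 0 } — -1
G(rb) = { -1 | 0 } — -1/2
G(rbr) = { -1 | -1/2,0 } — -3/4
G(rbrr) = { -1 | -3/4,-1/2,0 } — -7/8
G(rbrrr) = { -1 | -7/8,-3/4,-1/2,0 } — -15/16
G(rbrrrb) = { -1,-15/16 | -7/8,-3/4,-1/2,0 } — -29/32
G(rbrrrbr) = { -1,-15/16 | -29/32,-7/8,-3/4,-1/2,0 } — -59/64
G(rbrrrbrb) = { -1,-15/16,-59/64 | -29/32,-7/8,-3/4,-1/2,0 } — -117/128
G(rbrrrbrbr) = { -1,-15/16,-59/64 | -117/128,-29/32,-7/8,-3/4,-1/2,0 } — -235/256
G(rbrrrbrbrr) = { -1,-15/16,-59/64 | -235/256,-117/128,-29/32,-7/8,-3/4,-1/2,0 } — -471/512
G(rbrrrbrbrrr) = { -1,-15/16,-59/64 | -471/512,-235/256,-117/128,-29/32,-7/8,-3/4,-1/2,0 } — -943/1024
G(rbrrrbrbrrrb) = { -1,-15/16,-59/64,-943/1024 | -471/512,-235/256,-117/128,-29/32,-7/8,-3/4,-1/2,0 } — -1885/2048
G(rbrrrbrbrrrbr) = { -1,-15/16,-59/64,-943/1024 | -1885/2048,-471/512,-235/256,-117/128,-29/32,-7/8,-3/4,-1/2,0 } — -3771/4096
G(rbrrrbrbrrrbrr) = { -1,-15/16,-59/64,-943/1024 | -3771/4096,-1885/2048,-471/512,-235/256,-117/128,-29/32,-7/8,-3/4,-1/2,0 } — -7543/8192

-7543/8192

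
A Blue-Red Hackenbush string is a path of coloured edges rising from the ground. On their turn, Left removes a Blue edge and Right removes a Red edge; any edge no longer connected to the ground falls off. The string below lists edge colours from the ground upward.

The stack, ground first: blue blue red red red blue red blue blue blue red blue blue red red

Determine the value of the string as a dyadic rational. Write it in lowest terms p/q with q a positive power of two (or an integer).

b: Left { 0 }, Right {  } so simplest 1
bb: Left { 0; 1 }, Right {  } so simplest 2
bbr: Left { 0; 1 }, Right { 2 } so simplest 3/2
bbrr: Left { 0; 1 }, Right { 3/2; 2 } so simplest 5/4
bbrrr: Left { 0; 1 }, Right { 5/4; 3/2; 2 } so simplest 9/8
bbrrrb: Left { 0; 1; 9/8 }, Right { 5/4; 3/2; 2 } so simplest 19/16
bbrrrbr: Left { 0; 1; 9/8 }, Right { 19/16; 5/4; 3/2; 2 } so simplest 37/32
bbrrrbrb: Left { 0; 1; 9/8; 37/32 }, Right { 19/16; 5/4; 3/2; 2 } so simplest 75/64
bbrrrbrbb: Left { 0; 1; 9/8; 37/32; 75/64 }, Right { 19/16; 5/4; 3/2; 2 } so simplest 151/128
bbrrrbrbbb: Left { 0; 1; 9/8; 37/32; 75/64; 151/128 }, Right { 19/16; 5/4; 3/2; 2 } so simplest 303/256
bbrrrbrbbbr: Left { 0; 1; 9/8; 37/32; 75/64; 151/128 }, Right { 303/256; 19/16; 5/4; 3/2; 2 } so simplest 605/512
bbrrrbrbbbrb: Left { 0; 1; 9/8; 37/32; 75/64; 151/128; 605/512 }, Right { 303/256; 19/16; 5/4; 3/2; 2 } so simplest 1211/1024
bbrrrbrbbbrbb: Left { 0; 1; 9/8; 37/32; 75/64; 151/128; 605/512; 1211/1024 }, Right { 303/256; 19/16; 5/4; 3/2; 2 } so simplest 2423/2048
bbrrrbrbbbrbbr: Left { 0; 1; 9/8; 37/32; 75/64; 151/128; 605/512; 1211/1024 }, Right { 2423/2048; 303/256; 19/16; 5/4; 3/2; 2 } so simplest 4845/4096
bbrrrbrbbbrbbrr: Left { 0; 1; 9/8; 37/32; 75/64; 151/128; 605/512; 1211/1024 }, Right { 4845/4096; 2423/2048; 303/256; 19/16; 5/4; 3/2; 2 } so simplest 9689/8192

9689/8192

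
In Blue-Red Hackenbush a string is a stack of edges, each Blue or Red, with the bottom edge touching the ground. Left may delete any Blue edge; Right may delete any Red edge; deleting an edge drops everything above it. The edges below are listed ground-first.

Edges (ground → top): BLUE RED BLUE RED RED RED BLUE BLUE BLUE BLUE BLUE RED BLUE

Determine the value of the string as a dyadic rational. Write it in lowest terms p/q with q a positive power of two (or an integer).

2299/4096

step 1: add BLUE to get B; options L={ 0 } R={ ∅ } = 1
step 2: add RED to get BR; options L={ 0 } R={ 1 } = 1/2
step 3: add BLUE to get BRB; options L={ 0 1/2 } R={ 1 } = 3/4
step 4: add RED to get BRBR; options L={ 0 1/2 } R={ 3/4 1 } = 5/8
step 5: add RED to get BRBRR; options L={ 0 1/2 } R={ 5/8 3/4 1 } = 9/16
step 6: add RED to get BRBRRR; options L={ 0 1/2 } R={ 9/16 5/8 3/4 1 } = 17/32
step 7: add BLUE to get BRBRRRB; options L={ 0 1/2 17/32 } R={ 9/16 5/8 3/4 1 } = 35/64
step 8: add BLUE to get BRBRRRBB; options L={ 0 1/2 17/32 35/64 } R={ 9/16 5/8 3/4 1 } = 71/128
step 9: add BLUE to get BRBRRRBBB; options L={ 0 1/2 17/32 35/64 71/128 } R={ 9/16 5/8 3/4 1 } = 143/256
step 10: add BLUE to get BRBRRRBBBB; options L={ 0 1/2 17/32 35/64 71/128 143/256 } R={ 9/16 5/8 3/4 1 } = 287/512
step 11: add BLUE to get BRBRRRBBBBB; options L={ 0 1/2 17/32 35/64 71/128 143/256 287/512 } R={ 9/16 5/8 3/4 1 } = 575/1024
step 12: add RED to get BRBRRRBBBBBR; options L={ 0 1/2 17/32 35/64 71/128 143/256 287/512 } R={ 575/1024 9/16 5/8 3/4 1 } = 1149/2048
step 13: add BLUE to get BRBRRRBBBBBRB; options L={ 0 1/2 17/32 35/64 71/128 143/256 287/512 1149/2048 } R={ 575/1024 9/16 5/8 3/4 1 } = 2299/4096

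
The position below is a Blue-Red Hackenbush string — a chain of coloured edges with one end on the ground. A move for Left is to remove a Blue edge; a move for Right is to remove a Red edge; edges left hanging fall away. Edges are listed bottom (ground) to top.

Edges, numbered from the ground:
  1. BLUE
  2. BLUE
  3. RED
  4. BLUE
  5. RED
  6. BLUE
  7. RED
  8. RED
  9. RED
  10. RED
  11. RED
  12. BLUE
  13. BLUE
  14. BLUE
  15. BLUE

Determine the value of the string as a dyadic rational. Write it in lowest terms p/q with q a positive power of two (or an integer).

edge 1 of 15 (BLUE): { 0 |  } — 1
edge 2 of 15 (BLUE): { 0,1 |  } — 2
edge 3 of 15 (RED): { 0,1 | 2 } — 3/2
edge 4 of 15 (BLUE): { 0,1,3/2 | 2 } — 7/4
edge 5 of 15 (RED): { 0,1,3/2 | 7/4,2 } — 13/8
edge 6 of 15 (BLUE): { 0,1,3/2,13/8 | 7/4,2 } — 27/16
edge 7 of 15 (RED): { 0,1,3/2,13/8 | 27/16,7/4,2 } — 53/32
edge 8 of 15 (RED): { 0,1,3/2,13/8 | 53/32,27/16,7/4,2 } — 105/64
edge 9 of 15 (RED): { 0,1,3/2,13/8 | 105/64,53/32,27/16,7/4,2 } — 209/128
edge 10 of 15 (RED): { 0,1,3/2,13/8 | 209/128,105/64,53/32,27/16,7/4,2 } — 417/256
edge 11 of 15 (RED): { 0,1,3/2,13/8 | 417/256,209/128,105/64,53/32,27/16,7/4,2 } — 833/512
edge 12 of 15 (BLUE): { 0,1,3/2,13/8,833/512 | 417/256,209/128,105/64,53/32,27/16,7/4,2 } — 1667/1024
edge 13 of 15 (BLUE): { 0,1,3/2,13/8,833/512,1667/1024 | 417/256,209/128,105/64,53/32,27/16,7/4,2 } — 3335/2048
edge 14 of 15 (BLUE): { 0,1,3/2,13/8,833/512,1667/1024,3335/2048 | 417/256,209/128,105/64,53/32,27/16,7/4,2 } — 6671/4096
edge 15 of 15 (BLUE): { 0,1,3/2,13/8,833/512,1667/1024,3335/2048,6671/4096 | 417/256,209/128,105/64,53/32,27/16,7/4,2 } — 13343/8192

13343/8192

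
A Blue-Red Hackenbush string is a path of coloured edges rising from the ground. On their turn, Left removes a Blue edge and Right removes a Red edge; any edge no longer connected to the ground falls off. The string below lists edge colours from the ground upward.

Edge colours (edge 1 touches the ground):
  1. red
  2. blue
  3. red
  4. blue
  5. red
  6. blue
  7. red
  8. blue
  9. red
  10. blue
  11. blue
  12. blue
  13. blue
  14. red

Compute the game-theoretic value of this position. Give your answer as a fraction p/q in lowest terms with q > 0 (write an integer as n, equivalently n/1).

-5443/8192

Build g(s[:k]) for k = 1..14, string s = red blue red blue red blue red blue red blue blue blue blue red.
g_1 [r]  L=[]  R=[0]  -> -1
g_2 [rb]  L=[-1]  R=[0]  -> -1/2
g_3 [rbr]  L=[-1]  R=[-1/2; 0]  -> -3/4
g_4 [rbrb]  L=[-1; -3/4]  R=[-1/2; 0]  -> -5/8
g_5 [rbrbr]  L=[-1; -3/4]  R=[-5/8; -1/2; 0]  -> -11/16
g_6 [rbrbrb]  L=[-1; -3/4; -11/16]  R=[-5/8; -1/2; 0]  -> -21/32
g_7 [rbrbrbr]  L=[-1; -3/4; -11/16]  R=[-21/32; -5/8; -1/2; 0]  -> -43/64
g_8 [rbrbrbrb]  L=[-1; -3/4; -11/16; -43/64]  R=[-21/32; -5/8; -1/2; 0]  -> -85/128
g_9 [rbrbrbrbr]  L=[-1; -3/4; -11/16; -43/64]  R=[-85/128; -21/32; -5/8; -1/2; 0]  -> -171/256
g_10 [rbrbrbrbrb]  L=[-1; -3/4; -11/16; -43/64; -171/256]  R=[-85/128; -21/32; -5/8; -1/2; 0]  -> -341/512
g_11 [rbrbrbrbrbb]  L=[-1; -3/4; -11/16; -43/64; -171/256; -341/512]  R=[-85/128; -21/32; -5/8; -1/2; 0]  -> -681/1024
g_12 [rbrbrbrbrbbb]  L=[-1; -3/4; -11/16; -43/64; -171/256; -341/512; -681/1024]  R=[-85/128; -21/32; -5/8; -1/2; 0]  -> -1361/2048
g_13 [rbrbrbrbrbbbb]  L=[-1; -3/4; -11/16; -43/64; -171/256; -341/512; -681/1024; -1361/2048]  R=[-85/128; -21/32; -5/8; -1/2; 0]  -> -2721/4096
g_14 [rbrbrbrbrbbbbr]  L=[-1; -3/4; -11/16; -43/64; -171/256; -341/512; -681/1024; -1361/2048]  R=[-2721/4096; -85/128; -21/32; -5/8; -1/2; 0]  -> -5443/8192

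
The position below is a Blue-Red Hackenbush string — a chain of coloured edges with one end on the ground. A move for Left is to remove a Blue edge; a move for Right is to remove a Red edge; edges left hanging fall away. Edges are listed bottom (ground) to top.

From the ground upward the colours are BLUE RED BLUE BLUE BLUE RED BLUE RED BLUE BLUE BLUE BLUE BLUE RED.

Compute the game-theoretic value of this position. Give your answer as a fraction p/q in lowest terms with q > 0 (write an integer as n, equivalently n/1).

7549/8192

val_1 [B]  L=[0]  R=[none]  ⇒ 1
val_2 [BR]  L=[0]  R=[1]  ⇒ 1/2
val_3 [BRB]  L=[0,1/2]  R=[1]  ⇒ 3/4
val_4 [BRBB]  L=[0,1/2,3/4]  R=[1]  ⇒ 7/8
val_5 [BRBBB]  L=[0,1/2,3/4,7/8]  R=[1]  ⇒ 15/16
val_6 [BRBBBR]  L=[0,1/2,3/4,7/8]  R=[15/16,1]  ⇒ 29/32
val_7 [BRBBBRB]  L=[0,1/2,3/4,7/8,29/32]  R=[15/16,1]  ⇒ 59/64
val_8 [BRBBBRBR]  L=[0,1/2,3/4,7/8,29/32]  R=[59/64,15/16,1]  ⇒ 117/128
val_9 [BRBBBRBRB]  L=[0,1/2,3/4,7/8,29/32,117/128]  R=[59/64,15/16,1]  ⇒ 235/256
val_10 [BRBBBRBRBB]  L=[0,1/2,3/4,7/8,29/32,117/128,235/256]  R=[59/64,15/16,1]  ⇒ 471/512
val_11 [BRBBBRBRBBB]  L=[0,1/2,3/4,7/8,29/32,117/128,235/256,471/512]  R=[59/64,15/16,1]  ⇒ 943/1024
val_12 [BRBBBRBRBBBB]  L=[0,1/2,3/4,7/8,29/32,117/128,235/256,471/512,943/1024]  R=[59/64,15/16,1]  ⇒ 1887/2048
val_13 [BRBBBRBRBBBBB]  L=[0,1/2,3/4,7/8,29/32,117/128,235/256,471/512,943/1024,1887/2048]  R=[59/64,15/16,1]  ⇒ 3775/4096
val_14 [BRBBBRBRBBBBBR]  L=[0,1/2,3/4,7/8,29/32,117/128,235/256,471/512,943/1024,1887/2048]  R=[3775/4096,59/64,15/16,1]  ⇒ 7549/8192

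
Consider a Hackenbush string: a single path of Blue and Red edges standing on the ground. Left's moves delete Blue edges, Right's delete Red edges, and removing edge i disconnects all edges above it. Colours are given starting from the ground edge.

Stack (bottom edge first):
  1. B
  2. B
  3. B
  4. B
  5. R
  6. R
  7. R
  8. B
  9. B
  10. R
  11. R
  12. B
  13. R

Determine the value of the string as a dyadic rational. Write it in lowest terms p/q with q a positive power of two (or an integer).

Prefix values for B B B B R R R B B R R B R via {L|R} + simplicity:
B: Left { 0 }, Right { ∅ } so simplest 1
BB: Left { 0, 1 }, Right { ∅ } so simplest 2
BBB: Left { 0, 1, 2 }, Right { ∅ } so simplest 3
BBBB: Left { 0, 1, 2, 3 }, Right { ∅ } so simplest 4
BBBBR: Left { 0, 1, 2, 3 }, Right { 4 } so simplest 7/2
BBBBRR: Left { 0, 1, 2, 3 }, Right { 7/2, 4 } so simplest 13/4
BBBBRRR: Left { 0, 1, 2, 3 }, Right { 13/4, 7/2, 4 } so simplest 25/8
BBBBRRRB: Left { 0, 1, 2, 3, 25/8 }, Right { 13/4, 7/2, 4 } so simplest 51/16
BBBBRRRBB: Left { 0, 1, 2, 3, 25/8, 51/16 }, Right { 13/4, 7/2, 4 } so simplest 103/32
BBBBRRRBBR: Left { 0, 1, 2, 3, 25/8, 51/16 }, Right { 103/32, 13/4, 7/2, 4 } so simplest 205/64
BBBBRRRBBRR: Left { 0, 1, 2, 3, 25/8, 51/16 }, Right { 205/64, 103/32, 13/4, 7/2, 4 } so simplest 409/128
BBBBRRRBBRRB: Left { 0, 1, 2, 3, 25/8, 51/16, 409/128 }, Right { 205/64, 103/32, 13/4, 7/2, 4 } so simplest 819/256
BBBBRRRBBRRBR: Left { 0, 1, 2, 3, 25/8, 51/16, 409/128 }, Right { 819/256, 205/64, 103/32, 13/4, 7/2, 4 } so simplest 1637/512

1637/512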